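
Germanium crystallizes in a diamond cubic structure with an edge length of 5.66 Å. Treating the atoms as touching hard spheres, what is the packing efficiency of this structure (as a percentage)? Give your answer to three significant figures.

34.0%

In a diamond cubic lattice nearest neighbors lie along the body diagonal with √3·a = 8r, so r = 0.2165a = 1.225 Å.
Packing fraction = Z·(4/3)πr³ / a³ = 8 × (4/3)π × (1.225)³ / (5.66)³ = 0.3401 = 34.0%.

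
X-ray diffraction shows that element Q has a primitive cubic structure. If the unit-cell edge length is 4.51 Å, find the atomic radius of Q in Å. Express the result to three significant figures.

In a simple cubic lattice, atoms touch along the cell edge, so a = 2r.
r = a/2 = 4.51/2 = 2.26 Å.

2.26 Å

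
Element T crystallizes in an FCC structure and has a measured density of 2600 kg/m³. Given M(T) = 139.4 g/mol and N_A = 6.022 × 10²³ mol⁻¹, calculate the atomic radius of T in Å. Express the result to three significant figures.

For an FCC cell (Z = 4), a³ = Z·M/(N_A·ρ) = 4 × 139.4 / (6.022 × 10²³ × 2.600) = 3.561 × 10^-22 cm³, so a = 7.088 × 10^-8 cm = 7.088 Å.
Atoms touch along the face diagonal, so √2·a = 4r, so r = 0.3536 × a = 2.51 Å.

2.51 Å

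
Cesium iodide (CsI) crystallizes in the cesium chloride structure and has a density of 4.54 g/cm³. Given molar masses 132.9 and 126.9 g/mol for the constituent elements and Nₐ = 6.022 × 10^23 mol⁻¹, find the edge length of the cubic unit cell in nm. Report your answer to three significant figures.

0.456 nm

M(CsI) = 259.8 g/mol; Z = 1 formula unit per cell.
a³ = Z·M/(N_A·ρ) = 1 × 259.8 / (6.022 × 10²³ × 4.54) = 9.503 × 10^-23 cm³, so a = 4.563 × 10^-8 cm = 0.456 nm.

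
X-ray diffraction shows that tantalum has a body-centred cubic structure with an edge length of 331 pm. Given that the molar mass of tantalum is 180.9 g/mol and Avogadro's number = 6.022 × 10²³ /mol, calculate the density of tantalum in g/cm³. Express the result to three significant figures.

A BCC unit cell contains Z = 2 atoms.
Cell volume: a³ = (331 pm)³ = (3.310 × 10^-8 cm)³ = 3.626 × 10^-23 cm³.
ρ = Z·M/(N_A·a³) = 2 × 180.9 / (6.022 × 10²³ × 3.626 × 10^-23) = 16.57 g/cm³.

16.6 g/cm³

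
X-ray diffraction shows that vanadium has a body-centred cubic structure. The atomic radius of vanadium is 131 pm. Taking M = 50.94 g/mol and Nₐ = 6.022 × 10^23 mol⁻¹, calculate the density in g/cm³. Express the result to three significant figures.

In a BCC lattice, atoms touch along the body diagonal, so √3·a = 4r, giving a = 302.5 pm = 3.025 × 10^-8 cm.
With Z = 2, ρ = Z·M/(N_A·a³) = 2 × 50.94 / (6.022 × 10²³ × 2.769 × 10^-23) = 6.110 g/cm³.

6.11 g/cm³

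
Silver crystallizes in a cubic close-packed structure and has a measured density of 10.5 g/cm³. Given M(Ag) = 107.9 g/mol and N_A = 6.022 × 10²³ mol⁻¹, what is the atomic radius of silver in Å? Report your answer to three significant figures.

For an FCC cell (Z = 4), a³ = Z·M/(N_A·ρ) = 4 × 107.9 / (6.022 × 10²³ × 10.50) = 6.826 × 10^-23 cm³, so a = 4.087 × 10^-8 cm = 4.087 Å.
Atoms touch along the face diagonal, so √2·a = 4r, so r = 0.3536 × a = 1.44 Å.

1.44 Å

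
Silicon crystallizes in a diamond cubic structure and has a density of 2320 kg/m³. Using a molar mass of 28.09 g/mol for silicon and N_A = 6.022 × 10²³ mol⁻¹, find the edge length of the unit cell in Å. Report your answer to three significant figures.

5.44 Å

With Z = 8 atoms per diamond cubic cell, a³ = Z·M/(N_A·ρ) = 8 × 28.09 / (6.022 × 10²³ × 2.320 g/cm³) = 1.608 × 10^-22 cm³.
a = (1.608 × 10^-22)^(1/3) = 5.438 × 10^-8 cm = 5.44 Å.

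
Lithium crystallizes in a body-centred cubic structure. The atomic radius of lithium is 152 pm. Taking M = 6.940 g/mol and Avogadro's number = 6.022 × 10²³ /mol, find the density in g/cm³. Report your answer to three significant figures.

In a BCC lattice, atoms touch along the body diagonal, so √3·a = 4r, giving a = 351.0 pm = 3.510 × 10^-8 cm.
With Z = 2, ρ = Z·M/(N_A·a³) = 2 × 6.940 / (6.022 × 10²³ × 4.325 × 10^-23) = 0.5329 g/cm³.

0.533 g/cm³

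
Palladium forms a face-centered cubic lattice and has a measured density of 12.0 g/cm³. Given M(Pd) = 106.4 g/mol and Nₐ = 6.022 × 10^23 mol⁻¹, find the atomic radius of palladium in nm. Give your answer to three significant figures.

For an FCC cell (Z = 4), a³ = Z·M/(N_A·ρ) = 4 × 106.4 / (6.022 × 10²³ × 12.00) = 5.890 × 10^-23 cm³, so a = 3.891 × 10^-8 cm = 0.3891 nm.
Atoms touch along the face diagonal, so √2·a = 4r, so r = 0.3536 × a = 0.138 nm.

0.138 nm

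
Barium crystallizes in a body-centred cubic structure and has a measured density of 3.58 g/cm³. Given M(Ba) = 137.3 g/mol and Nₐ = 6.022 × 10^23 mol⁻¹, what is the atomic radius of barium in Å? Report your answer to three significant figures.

2.18 Å

For a BCC cell (Z = 2), a³ = Z·M/(N_A·ρ) = 2 × 137.3 / (6.022 × 10²³ × 3.580) = 1.274 × 10^-22 cm³, so a = 5.031 × 10^-8 cm = 5.031 Å.
Atoms touch along the body diagonal, so √3·a = 4r, so r = 0.4330 × a = 2.18 Å.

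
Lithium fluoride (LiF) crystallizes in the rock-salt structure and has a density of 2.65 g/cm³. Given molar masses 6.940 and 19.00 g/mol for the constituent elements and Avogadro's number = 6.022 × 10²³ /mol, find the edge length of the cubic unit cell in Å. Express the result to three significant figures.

4.02 Å

M(LiF) = 25.94 g/mol; Z = 4 formula units per cell.
a³ = Z·M/(N_A·ρ) = 4 × 25.94 / (6.022 × 10²³ × 2.65) = 6.502 × 10^-23 cm³, so a = 4.021 × 10^-8 cm = 4.02 Å.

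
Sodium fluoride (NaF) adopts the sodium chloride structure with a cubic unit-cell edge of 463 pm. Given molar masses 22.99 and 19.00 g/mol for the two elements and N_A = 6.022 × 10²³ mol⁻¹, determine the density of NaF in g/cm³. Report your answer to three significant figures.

2.81 g/cm³

The sodium chloride structure contains Z = 4 formula units per cell; M(NaF) = 22.99 + 19.00 = 41.99 g/mol.
a³ = (4.630 × 10^-8 cm)³ = 9.925 × 10^-23 cm³.
ρ = 4 × 41.99 / (6.022 × 10²³ × 9.925 × 10^-23) = 2.810 g/cm³.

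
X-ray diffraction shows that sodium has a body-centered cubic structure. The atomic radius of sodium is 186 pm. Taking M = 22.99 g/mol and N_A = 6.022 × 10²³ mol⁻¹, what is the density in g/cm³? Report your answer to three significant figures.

0.963 g/cm³

In a BCC lattice, atoms touch along the body diagonal, so √3·a = 4r, giving a = 429.5 pm = 4.295 × 10^-8 cm.
With Z = 2, ρ = Z·M/(N_A·a³) = 2 × 22.99 / (6.022 × 10²³ × 7.926 × 10^-23) = 0.9634 g/cm³.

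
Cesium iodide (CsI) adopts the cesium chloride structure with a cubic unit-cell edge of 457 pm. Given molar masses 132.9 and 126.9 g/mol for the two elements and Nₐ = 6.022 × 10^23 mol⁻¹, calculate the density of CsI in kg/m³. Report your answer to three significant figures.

The cesium chloride structure contains Z = 1 formula unit per cell; M(CsI) = 132.9 + 126.9 = 259.8 g/mol.
a³ = (4.570 × 10^-8 cm)³ = 9.544 × 10^-23 cm³.
ρ = 1 × 259.8 / (6.022 × 10²³ × 9.544 × 10^-23) = 4.520 g/cm³ = 4520 kg/m³.

4520 kg/m³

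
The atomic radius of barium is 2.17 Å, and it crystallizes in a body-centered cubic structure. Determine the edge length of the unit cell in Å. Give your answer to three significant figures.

In a BCC lattice, atoms touch along the body diagonal, so √3·a = 4r.
a = 4r/√3 = 4 × 2.17 / 1.7321 = 5.01 Å.

5.01 Å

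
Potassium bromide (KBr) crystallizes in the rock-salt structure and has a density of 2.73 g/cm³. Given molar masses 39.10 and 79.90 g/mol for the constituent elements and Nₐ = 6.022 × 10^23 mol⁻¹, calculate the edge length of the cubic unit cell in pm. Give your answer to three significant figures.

M(KBr) = 119.0 g/mol; Z = 4 formula units per cell.
a³ = Z·M/(N_A·ρ) = 4 × 119.0 / (6.022 × 10²³ × 2.73) = 2.895 × 10^-22 cm³, so a = 6.616 × 10^-8 cm = 662 pm.

662 pm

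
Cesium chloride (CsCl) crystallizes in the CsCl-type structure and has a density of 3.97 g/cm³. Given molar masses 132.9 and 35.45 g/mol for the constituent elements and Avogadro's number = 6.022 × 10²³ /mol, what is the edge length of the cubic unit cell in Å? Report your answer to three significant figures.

M(CsCl) = 168.35 g/mol; Z = 1 formula unit per cell.
a³ = Z·M/(N_A·ρ) = 1 × 168.35 / (6.022 × 10²³ × 3.97) = 7.042 × 10^-23 cm³, so a = 4.129 × 10^-8 cm = 4.13 Å.

4.13 Å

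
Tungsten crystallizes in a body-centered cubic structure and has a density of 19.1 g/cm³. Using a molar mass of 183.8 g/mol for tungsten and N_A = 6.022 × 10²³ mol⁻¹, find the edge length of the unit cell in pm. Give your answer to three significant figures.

317 pm

With Z = 2 atoms per BCC cell, a³ = Z·M/(N_A·ρ) = 2 × 183.8 / (6.022 × 10²³ × 19.10 g/cm³) = 3.196 × 10^-23 cm³.
a = (3.196 × 10^-23)^(1/3) = 3.173 × 10^-8 cm = 317 pm.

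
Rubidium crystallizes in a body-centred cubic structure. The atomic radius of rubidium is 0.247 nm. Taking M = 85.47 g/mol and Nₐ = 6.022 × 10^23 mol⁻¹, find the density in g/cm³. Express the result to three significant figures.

1.53 g/cm³

In a BCC lattice, atoms touch along the body diagonal, so √3·a = 4r, giving a = 0.5704 nm = 5.704 × 10^-8 cm.
With Z = 2, ρ = Z·M/(N_A·a³) = 2 × 85.47 / (6.022 × 10²³ × 1.856 × 10^-22) = 1.529 g/cm³.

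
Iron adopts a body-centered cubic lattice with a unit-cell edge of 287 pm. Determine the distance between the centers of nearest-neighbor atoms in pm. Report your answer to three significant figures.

In a BCC structure, atoms touch along the body diagonal, so √3·a = 4r; the nearest-neighbor distance equals 2r = 0.8660·a.
d = 0.8660 × 287 = 249 pm.

249 pm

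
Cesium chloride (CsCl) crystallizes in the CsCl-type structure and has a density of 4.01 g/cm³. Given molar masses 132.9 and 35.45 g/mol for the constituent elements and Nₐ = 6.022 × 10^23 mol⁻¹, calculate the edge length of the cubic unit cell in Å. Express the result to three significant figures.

4.12 Å

M(CsCl) = 168.35 g/mol; Z = 1 formula unit per cell.
a³ = Z·M/(N_A·ρ) = 1 × 168.35 / (6.022 × 10²³ × 4.01) = 6.972 × 10^-23 cm³, so a = 4.116 × 10^-8 cm = 4.12 Å.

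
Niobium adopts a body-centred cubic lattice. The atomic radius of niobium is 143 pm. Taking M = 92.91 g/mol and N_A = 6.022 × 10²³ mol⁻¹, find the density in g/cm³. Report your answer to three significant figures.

8.57 g/cm³

In a BCC lattice, atoms touch along the body diagonal, so √3·a = 4r, giving a = 330.2 pm = 3.302 × 10^-8 cm.
With Z = 2, ρ = Z·M/(N_A·a³) = 2 × 92.91 / (6.022 × 10²³ × 3.602 × 10^-23) = 8.567 g/cm³.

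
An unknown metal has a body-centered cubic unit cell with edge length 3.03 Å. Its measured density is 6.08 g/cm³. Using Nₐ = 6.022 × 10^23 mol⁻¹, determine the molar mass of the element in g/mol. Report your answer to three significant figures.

A BCC cell has Z = 2 atoms; a = 3.030 × 10^-8 cm.
M = ρ·N_A·a³/Z = 6.08 × 6.022 × 10²³ × 2.782 × 10^-23 / 2 = 50.9 g/mol.

50.9 g/mol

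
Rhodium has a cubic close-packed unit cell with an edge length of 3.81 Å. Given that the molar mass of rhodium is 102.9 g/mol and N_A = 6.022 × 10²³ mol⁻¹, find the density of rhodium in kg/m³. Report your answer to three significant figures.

An FCC unit cell contains Z = 4 atoms.
Cell volume: a³ = (3.81 Å)³ = (3.810 × 10^-8 cm)³ = 5.531 × 10^-23 cm³.
ρ = Z·M/(N_A·a³) = 4 × 102.9 / (6.022 × 10²³ × 5.531 × 10^-23) = 12.36 g/cm³ = 12400 kg/m³.

12400 kg/m³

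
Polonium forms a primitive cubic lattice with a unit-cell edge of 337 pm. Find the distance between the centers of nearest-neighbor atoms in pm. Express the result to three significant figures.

In a simple cubic structure, atoms touch along the cell edge, so a = 2r; the nearest-neighbor distance equals 2r = 1.000·a.
d = 1.000 × 337 = 337 pm.

337 pm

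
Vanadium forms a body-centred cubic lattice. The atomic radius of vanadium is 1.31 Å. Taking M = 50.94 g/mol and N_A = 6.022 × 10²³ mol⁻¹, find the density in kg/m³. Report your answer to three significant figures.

In a BCC lattice, atoms touch along the body diagonal, so √3·a = 4r, giving a = 3.025 Å = 3.025 × 10^-8 cm.
With Z = 2, ρ = Z·M/(N_A·a³) = 2 × 50.94 / (6.022 × 10²³ × 2.769 × 10^-23) = 6.110 g/cm³ = 6110 kg/m³.

6110 kg/m³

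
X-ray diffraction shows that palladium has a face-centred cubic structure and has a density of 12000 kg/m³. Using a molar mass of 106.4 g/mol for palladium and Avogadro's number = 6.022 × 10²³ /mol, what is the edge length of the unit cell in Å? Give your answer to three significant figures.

With Z = 4 atoms per FCC cell, a³ = Z·M/(N_A·ρ) = 4 × 106.4 / (6.022 × 10²³ × 12.00 g/cm³) = 5.890 × 10^-23 cm³.
a = (5.890 × 10^-23)^(1/3) = 3.891 × 10^-8 cm = 3.89 Å.

3.89 Å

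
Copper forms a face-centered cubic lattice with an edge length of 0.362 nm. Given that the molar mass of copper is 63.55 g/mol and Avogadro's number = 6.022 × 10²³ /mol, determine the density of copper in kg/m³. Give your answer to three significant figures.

An FCC unit cell contains Z = 4 atoms.
Cell volume: a³ = (0.362 nm)³ = (3.620 × 10^-8 cm)³ = 4.744 × 10^-23 cm³.
ρ = Z·M/(N_A·a³) = 4 × 63.55 / (6.022 × 10²³ × 4.744 × 10^-23) = 8.898 g/cm³ = 8900 kg/m³.

8900 kg/m³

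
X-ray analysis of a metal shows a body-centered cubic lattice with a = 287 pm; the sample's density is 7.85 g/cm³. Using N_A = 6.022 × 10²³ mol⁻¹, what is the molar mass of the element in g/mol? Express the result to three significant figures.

55.9 g/mol

A BCC cell has Z = 2 atoms; a = 2.870 × 10^-8 cm.
M = ρ·N_A·a³/Z = 7.85 × 6.022 × 10²³ × 2.364 × 10^-23 / 2 = 55.9 g/mol.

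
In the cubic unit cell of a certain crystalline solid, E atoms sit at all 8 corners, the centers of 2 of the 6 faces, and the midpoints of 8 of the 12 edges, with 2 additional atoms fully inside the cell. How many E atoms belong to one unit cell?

Corner atoms are shared by 8 cells (1/8 each), face atoms by 2 (1/2 each), edge atoms by 4 (1/4 each), interior atoms are unshared.
Net atoms = 8 × 1/8 + 2 × 1/2 + 8 × 1/4 + 2 = 1 + 1 + 2 + 2 = 6.

6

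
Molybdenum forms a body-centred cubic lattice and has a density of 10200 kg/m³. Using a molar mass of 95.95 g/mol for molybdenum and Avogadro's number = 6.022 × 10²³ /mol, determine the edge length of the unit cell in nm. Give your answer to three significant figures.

0.315 nm

With Z = 2 atoms per BCC cell, a³ = Z·M/(N_A·ρ) = 2 × 95.95 / (6.022 × 10²³ × 10.20 g/cm³) = 3.124 × 10^-23 cm³.
a = (3.124 × 10^-23)^(1/3) = 3.150 × 10^-8 cm = 0.315 nm.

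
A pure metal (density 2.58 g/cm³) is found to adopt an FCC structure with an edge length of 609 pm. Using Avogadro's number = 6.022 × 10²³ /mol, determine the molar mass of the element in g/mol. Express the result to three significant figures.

An FCC cell has Z = 4 atoms; a = 6.090 × 10^-8 cm.
M = ρ·N_A·a³/Z = 2.58 × 6.022 × 10²³ × 2.259 × 10^-22 / 4 = 87.7 g/mol.

87.7 g/mol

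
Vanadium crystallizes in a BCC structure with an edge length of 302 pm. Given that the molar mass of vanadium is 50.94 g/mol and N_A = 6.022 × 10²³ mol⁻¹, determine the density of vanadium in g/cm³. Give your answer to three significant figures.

6.14 g/cm³

A BCC unit cell contains Z = 2 atoms.
Cell volume: a³ = (302 pm)³ = (3.020 × 10^-8 cm)³ = 2.754 × 10^-23 cm³.
ρ = Z·M/(N_A·a³) = 2 × 50.94 / (6.022 × 10²³ × 2.754 × 10^-23) = 6.142 g/cm³.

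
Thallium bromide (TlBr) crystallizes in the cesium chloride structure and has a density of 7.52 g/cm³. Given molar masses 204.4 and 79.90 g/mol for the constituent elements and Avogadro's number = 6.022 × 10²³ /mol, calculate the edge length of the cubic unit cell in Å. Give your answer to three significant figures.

3.97 Å

M(TlBr) = 284.3 g/mol; Z = 1 formula unit per cell.
a³ = Z·M/(N_A·ρ) = 1 × 284.3 / (6.022 × 10²³ × 7.52) = 6.278 × 10^-23 cm³, so a = 3.974 × 10^-8 cm = 3.97 Å.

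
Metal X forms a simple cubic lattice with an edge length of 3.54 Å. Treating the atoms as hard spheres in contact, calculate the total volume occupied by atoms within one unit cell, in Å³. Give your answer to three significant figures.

In a simple cubic lattice atoms touch along the cell edge, so a = 2r, so r = 0.5000a = 1.770 Å.
V_atoms = Z × (4/3)πr³ = 1 × (4/3)π × (1.770)³ = 23.2 Å³.

23.2 Å³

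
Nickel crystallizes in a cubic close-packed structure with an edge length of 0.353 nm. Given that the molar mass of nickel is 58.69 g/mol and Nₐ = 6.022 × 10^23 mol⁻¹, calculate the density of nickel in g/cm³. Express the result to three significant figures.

An FCC unit cell contains Z = 4 atoms.
Cell volume: a³ = (0.353 nm)³ = (3.530 × 10^-8 cm)³ = 4.399 × 10^-23 cm³.
ρ = Z·M/(N_A·a³) = 4 × 58.69 / (6.022 × 10²³ × 4.399 × 10^-23) = 8.863 g/cm³.

8.86 g/cm³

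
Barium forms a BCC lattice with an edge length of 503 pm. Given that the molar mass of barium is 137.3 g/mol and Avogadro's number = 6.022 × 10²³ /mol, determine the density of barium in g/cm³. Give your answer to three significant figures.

3.58 g/cm³

A BCC unit cell contains Z = 2 atoms.
Cell volume: a³ = (503 pm)³ = (5.030 × 10^-8 cm)³ = 1.273 × 10^-22 cm³.
ρ = Z·M/(N_A·a³) = 2 × 137.3 / (6.022 × 10²³ × 1.273 × 10^-22) = 3.583 g/cm³.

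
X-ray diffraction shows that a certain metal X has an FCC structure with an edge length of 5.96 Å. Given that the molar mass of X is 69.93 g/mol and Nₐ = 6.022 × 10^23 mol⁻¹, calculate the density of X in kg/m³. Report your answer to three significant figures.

An FCC unit cell contains Z = 4 atoms.
Cell volume: a³ = (5.96 Å)³ = (5.960 × 10^-8 cm)³ = 2.117 × 10^-22 cm³.
ρ = Z·M/(N_A·a³) = 4 × 69.93 / (6.022 × 10²³ × 2.117 × 10^-22) = 2.194 g/cm³ = 2190 kg/m³.

2190 kg/m³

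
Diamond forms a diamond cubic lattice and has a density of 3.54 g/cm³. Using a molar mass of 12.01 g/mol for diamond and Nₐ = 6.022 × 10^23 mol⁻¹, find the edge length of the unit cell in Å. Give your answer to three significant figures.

3.56 Å

With Z = 8 atoms per diamond cubic cell, a³ = Z·M/(N_A·ρ) = 8 × 12.01 / (6.022 × 10²³ × 3.540 g/cm³) = 4.507 × 10^-23 cm³.
a = (4.507 × 10^-23)^(1/3) = 3.559 × 10^-8 cm = 3.56 Å.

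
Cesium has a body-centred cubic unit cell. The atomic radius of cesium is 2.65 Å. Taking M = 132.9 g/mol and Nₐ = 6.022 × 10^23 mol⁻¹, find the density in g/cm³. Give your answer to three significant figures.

1.93 g/cm³

In a BCC lattice, atoms touch along the body diagonal, so √3·a = 4r, giving a = 6.120 Å = 6.120 × 10^-8 cm.
With Z = 2, ρ = Z·M/(N_A·a³) = 2 × 132.9 / (6.022 × 10²³ × 2.292 × 10^-22) = 1.926 g/cm³.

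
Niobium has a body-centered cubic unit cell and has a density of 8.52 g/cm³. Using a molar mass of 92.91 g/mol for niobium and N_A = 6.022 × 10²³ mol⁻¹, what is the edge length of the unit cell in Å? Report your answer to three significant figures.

With Z = 2 atoms per BCC cell, a³ = Z·M/(N_A·ρ) = 2 × 92.91 / (6.022 × 10²³ × 8.520 g/cm³) = 3.622 × 10^-23 cm³.
a = (3.622 × 10^-23)^(1/3) = 3.309 × 10^-8 cm = 3.31 Å.

3.31 Å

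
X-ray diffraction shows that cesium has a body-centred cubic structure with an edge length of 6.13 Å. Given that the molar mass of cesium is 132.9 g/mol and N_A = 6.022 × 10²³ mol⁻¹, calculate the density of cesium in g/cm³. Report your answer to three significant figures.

1.92 g/cm³

A BCC unit cell contains Z = 2 atoms.
Cell volume: a³ = (6.13 Å)³ = (6.130 × 10^-8 cm)³ = 2.303 × 10^-22 cm³.
ρ = Z·M/(N_A·a³) = 2 × 132.9 / (6.022 × 10²³ × 2.303 × 10^-22) = 1.916 g/cm³.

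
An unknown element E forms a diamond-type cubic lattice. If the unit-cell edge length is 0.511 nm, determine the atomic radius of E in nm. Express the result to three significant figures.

0.111 nm

In a diamond cubic lattice, nearest neighbors lie along the body diagonal with √3·a = 8r.
r = √3·a/8 = 1.7321 × 0.511 / 8 = 0.111 nm.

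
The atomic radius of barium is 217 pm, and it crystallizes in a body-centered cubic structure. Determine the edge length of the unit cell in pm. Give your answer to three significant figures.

In a BCC lattice, atoms touch along the body diagonal, so √3·a = 4r.
a = 4r/√3 = 4 × 217 / 1.7321 = 501 pm.

501 pm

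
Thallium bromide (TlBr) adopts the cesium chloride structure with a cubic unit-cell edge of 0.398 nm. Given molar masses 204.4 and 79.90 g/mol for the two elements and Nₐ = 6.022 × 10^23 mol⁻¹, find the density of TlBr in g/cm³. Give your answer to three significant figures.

7.49 g/cm³

The cesium chloride structure contains Z = 1 formula unit per cell; M(TlBr) = 204.4 + 79.90 = 284.3 g/mol.
a³ = (3.980 × 10^-8 cm)³ = 6.304 × 10^-23 cm³.
ρ = 1 × 284.3 / (6.022 × 10²³ × 6.304 × 10^-23) = 7.488 g/cm³.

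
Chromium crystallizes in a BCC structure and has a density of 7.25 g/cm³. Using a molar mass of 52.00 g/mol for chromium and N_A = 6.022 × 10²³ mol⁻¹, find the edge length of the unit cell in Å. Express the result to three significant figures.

2.88 Å

With Z = 2 atoms per BCC cell, a³ = Z·M/(N_A·ρ) = 2 × 52.00 / (6.022 × 10²³ × 7.250 g/cm³) = 2.382 × 10^-23 cm³.
a = (2.382 × 10^-23)^(1/3) = 2.877 × 10^-8 cm = 2.88 Å.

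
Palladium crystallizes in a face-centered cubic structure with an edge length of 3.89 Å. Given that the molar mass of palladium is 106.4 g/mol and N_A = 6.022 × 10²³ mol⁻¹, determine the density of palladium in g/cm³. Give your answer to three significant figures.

12.0 g/cm³

An FCC unit cell contains Z = 4 atoms.
Cell volume: a³ = (3.89 Å)³ = (3.890 × 10^-8 cm)³ = 5.886 × 10^-23 cm³.
ρ = Z·M/(N_A·a³) = 4 × 106.4 / (6.022 × 10²³ × 5.886 × 10^-23) = 12.01 g/cm³.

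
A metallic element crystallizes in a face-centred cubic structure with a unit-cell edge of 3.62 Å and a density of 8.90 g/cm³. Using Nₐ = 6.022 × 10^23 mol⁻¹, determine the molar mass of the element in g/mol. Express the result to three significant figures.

63.6 g/mol

An FCC cell has Z = 4 atoms; a = 3.620 × 10^-8 cm.
M = ρ·N_A·a³/Z = 8.90 × 6.022 × 10²³ × 4.744 × 10^-23 / 4 = 63.6 g/mol.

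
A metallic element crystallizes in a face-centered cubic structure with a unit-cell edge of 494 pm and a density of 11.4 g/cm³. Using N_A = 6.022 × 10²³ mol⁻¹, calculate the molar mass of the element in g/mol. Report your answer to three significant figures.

207 g/mol

An FCC cell has Z = 4 atoms; a = 4.940 × 10^-8 cm.
M = ρ·N_A·a³/Z = 11.4 × 6.022 × 10²³ × 1.206 × 10^-22 / 4 = 207 g/mol.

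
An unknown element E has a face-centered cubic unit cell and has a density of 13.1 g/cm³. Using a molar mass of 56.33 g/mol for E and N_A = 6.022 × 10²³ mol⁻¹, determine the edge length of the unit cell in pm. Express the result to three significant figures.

With Z = 4 atoms per FCC cell, a³ = Z·M/(N_A·ρ) = 4 × 56.33 / (6.022 × 10²³ × 13.10 g/cm³) = 2.856 × 10^-23 cm³.
a = (2.856 × 10^-23)^(1/3) = 3.057 × 10^-8 cm = 306 pm.

306 pm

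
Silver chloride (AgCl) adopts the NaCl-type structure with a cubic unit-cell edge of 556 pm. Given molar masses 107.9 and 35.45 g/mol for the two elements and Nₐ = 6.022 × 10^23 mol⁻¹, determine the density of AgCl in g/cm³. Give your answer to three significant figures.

The NaCl-type structure contains Z = 4 formula units per cell; M(AgCl) = 107.9 + 35.45 = 143.35 g/mol.
a³ = (5.560 × 10^-8 cm)³ = 1.719 × 10^-22 cm³.
ρ = 4 × 143.35 / (6.022 × 10²³ × 1.719 × 10^-22) = 5.540 g/cm³.

5.54 g/cm³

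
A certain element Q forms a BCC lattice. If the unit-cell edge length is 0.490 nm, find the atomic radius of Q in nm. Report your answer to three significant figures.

In a BCC lattice, atoms touch along the body diagonal, so √3·a = 4r.
r = √3·a/4 = 1.7321 × 0.490 / 4 = 0.212 nm.

0.212 nm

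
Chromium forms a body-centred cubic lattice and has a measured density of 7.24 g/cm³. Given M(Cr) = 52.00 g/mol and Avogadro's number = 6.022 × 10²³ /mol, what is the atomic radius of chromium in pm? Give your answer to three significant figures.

For a BCC cell (Z = 2), a³ = Z·M/(N_A·ρ) = 2 × 52.00 / (6.022 × 10²³ × 7.240) = 2.385 × 10^-23 cm³, so a = 2.879 × 10^-8 cm = 287.9 pm.
Atoms touch along the body diagonal, so √3·a = 4r, so r = 0.4330 × a = 125 pm.

125 pm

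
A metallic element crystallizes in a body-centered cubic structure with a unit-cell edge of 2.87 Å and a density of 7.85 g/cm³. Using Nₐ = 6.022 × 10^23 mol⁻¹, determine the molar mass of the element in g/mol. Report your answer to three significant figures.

55.9 g/mol

A BCC cell has Z = 2 atoms; a = 2.870 × 10^-8 cm.
M = ρ·N_A·a³/Z = 7.85 × 6.022 × 10²³ × 2.364 × 10^-23 / 2 = 55.9 g/mol.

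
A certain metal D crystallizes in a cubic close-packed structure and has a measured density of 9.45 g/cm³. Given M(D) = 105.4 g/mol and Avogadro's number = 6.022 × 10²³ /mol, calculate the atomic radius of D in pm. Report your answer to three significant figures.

For an FCC cell (Z = 4), a³ = Z·M/(N_A·ρ) = 4 × 105.4 / (6.022 × 10²³ × 9.450) = 7.408 × 10^-23 cm³, so a = 4.200 × 10^-8 cm = 420.0 pm.
Atoms touch along the face diagonal, so √2·a = 4r, so r = 0.3536 × a = 148 pm.

148 pm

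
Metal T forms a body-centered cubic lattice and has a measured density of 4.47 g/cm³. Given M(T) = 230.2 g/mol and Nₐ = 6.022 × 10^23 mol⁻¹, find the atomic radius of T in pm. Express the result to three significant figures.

240 pm

For a BCC cell (Z = 2), a³ = Z·M/(N_A·ρ) = 2 × 230.2 / (6.022 × 10²³ × 4.470) = 1.710 × 10^-22 cm³, so a = 5.551 × 10^-8 cm = 555.1 pm.
Atoms touch along the body diagonal, so √3·a = 4r, so r = 0.4330 × a = 240 pm.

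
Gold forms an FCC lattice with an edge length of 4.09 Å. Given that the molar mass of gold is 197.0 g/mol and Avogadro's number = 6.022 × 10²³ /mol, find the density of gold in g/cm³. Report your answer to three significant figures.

19.1 g/cm³

An FCC unit cell contains Z = 4 atoms.
Cell volume: a³ = (4.09 Å)³ = (4.090 × 10^-8 cm)³ = 6.842 × 10^-23 cm³.
ρ = Z·M/(N_A·a³) = 4 × 197.0 / (6.022 × 10²³ × 6.842 × 10^-23) = 19.13 g/cm³.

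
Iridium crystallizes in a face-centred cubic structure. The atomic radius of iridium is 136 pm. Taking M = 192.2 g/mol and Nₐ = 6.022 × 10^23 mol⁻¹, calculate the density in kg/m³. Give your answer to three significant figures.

In an FCC lattice, atoms touch along the face diagonal, so √2·a = 4r, giving a = 384.7 pm = 3.847 × 10^-8 cm.
With Z = 4, ρ = Z·M/(N_A·a³) = 4 × 192.2 / (6.022 × 10²³ × 5.692 × 10^-23) = 22.43 g/cm³ = 22400 kg/m³.

22400 kg/m³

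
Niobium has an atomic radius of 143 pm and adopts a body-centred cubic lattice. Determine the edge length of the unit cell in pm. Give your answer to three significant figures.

In a BCC lattice, atoms touch along the body diagonal, so √3·a = 4r.
a = 4r/√3 = 4 × 143 / 1.7321 = 330 pm.

330 pm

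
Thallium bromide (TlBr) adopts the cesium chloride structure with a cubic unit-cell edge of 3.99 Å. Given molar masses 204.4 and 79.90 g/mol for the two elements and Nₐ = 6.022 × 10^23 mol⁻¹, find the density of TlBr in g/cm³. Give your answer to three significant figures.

The cesium chloride structure contains Z = 1 formula unit per cell; M(TlBr) = 204.4 + 79.90 = 284.3 g/mol.
a³ = (3.990 × 10^-8 cm)³ = 6.352 × 10^-23 cm³.
ρ = 1 × 284.3 / (6.022 × 10²³ × 6.352 × 10^-23) = 7.432 g/cm³.

7.43 g/cm³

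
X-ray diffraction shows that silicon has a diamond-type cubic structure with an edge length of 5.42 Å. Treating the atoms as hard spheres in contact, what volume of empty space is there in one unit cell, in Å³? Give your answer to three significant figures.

105 Å³

In a diamond cubic lattice nearest neighbors lie along the body diagonal with √3·a = 8r, so r = 0.2165a = 1.173 Å.
V_cell = a³ = 159.2 Å³; V_atoms = 8 × (4/3)πr³ = 54.15 Å³.
Empty space = 159.2 − 54.15 = 105 Å³.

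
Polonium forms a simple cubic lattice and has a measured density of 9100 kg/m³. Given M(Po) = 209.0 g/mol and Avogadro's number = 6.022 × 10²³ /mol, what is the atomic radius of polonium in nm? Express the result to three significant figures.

0.168 nm

For a simple cubic cell (Z = 1), a³ = Z·M/(N_A·ρ) = 1 × 209.0 / (6.022 × 10²³ × 9.100) = 3.814 × 10^-23 cm³, so a = 3.366 × 10^-8 cm = 0.3366 nm.
Atoms touch along the cell edge, so a = 2r, so r = 0.5000 × a = 0.168 nm.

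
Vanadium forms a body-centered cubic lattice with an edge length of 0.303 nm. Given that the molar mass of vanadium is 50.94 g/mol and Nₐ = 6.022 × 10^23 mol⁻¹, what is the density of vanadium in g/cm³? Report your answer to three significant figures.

A BCC unit cell contains Z = 2 atoms.
Cell volume: a³ = (0.303 nm)³ = (3.030 × 10^-8 cm)³ = 2.782 × 10^-23 cm³.
ρ = Z·M/(N_A·a³) = 2 × 50.94 / (6.022 × 10²³ × 2.782 × 10^-23) = 6.082 g/cm³.

6.08 g/cm³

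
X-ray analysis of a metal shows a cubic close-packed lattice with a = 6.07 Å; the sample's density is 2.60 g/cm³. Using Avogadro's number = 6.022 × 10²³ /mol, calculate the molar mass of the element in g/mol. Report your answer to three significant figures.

87.5 g/mol

An FCC cell has Z = 4 atoms; a = 6.070 × 10^-8 cm.
M = ρ·N_A·a³/Z = 2.60 × 6.022 × 10²³ × 2.236 × 10^-22 / 4 = 87.5 g/mol.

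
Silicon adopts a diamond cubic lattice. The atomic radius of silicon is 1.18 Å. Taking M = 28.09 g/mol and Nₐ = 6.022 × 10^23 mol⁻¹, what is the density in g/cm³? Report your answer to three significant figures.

In a diamond cubic lattice, nearest neighbors lie along the body diagonal with √3·a = 8r, giving a = 5.450 Å = 5.450 × 10^-8 cm.
With Z = 8, ρ = Z·M/(N_A·a³) = 8 × 28.09 / (6.022 × 10²³ × 1.619 × 10^-22) = 2.305 g/cm³.

2.30 g/cm³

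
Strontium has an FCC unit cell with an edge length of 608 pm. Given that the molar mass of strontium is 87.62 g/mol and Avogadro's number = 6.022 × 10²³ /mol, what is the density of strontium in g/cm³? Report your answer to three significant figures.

An FCC unit cell contains Z = 4 atoms.
Cell volume: a³ = (608 pm)³ = (6.080 × 10^-8 cm)³ = 2.248 × 10^-22 cm³.
ρ = Z·M/(N_A·a³) = 4 × 87.62 / (6.022 × 10²³ × 2.248 × 10^-22) = 2.589 g/cm³.

2.59 g/cm³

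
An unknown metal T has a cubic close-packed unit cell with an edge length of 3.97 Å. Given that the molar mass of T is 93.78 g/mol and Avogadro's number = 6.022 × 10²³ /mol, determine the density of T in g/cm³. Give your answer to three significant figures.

An FCC unit cell contains Z = 4 atoms.
Cell volume: a³ = (3.97 Å)³ = (3.970 × 10^-8 cm)³ = 6.257 × 10^-23 cm³.
ρ = Z·M/(N_A·a³) = 4 × 93.78 / (6.022 × 10²³ × 6.257 × 10^-23) = 9.955 g/cm³.

9.96 g/cm³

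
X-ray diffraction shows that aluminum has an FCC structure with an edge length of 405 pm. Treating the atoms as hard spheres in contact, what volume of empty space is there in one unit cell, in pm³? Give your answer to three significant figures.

1.72 × 10^7 pm³

In an FCC lattice atoms touch along the face diagonal, so √2·a = 4r, so r = 0.3536a = 143.2 pm.
V_cell = a³ = 6.643 × 10^7 pm³; V_atoms = 4 × (4/3)πr³ = 4.919 × 10^7 pm³.
Empty space = 6.643 × 10^7 − 4.919 × 10^7 = 1.72 × 10^7 pm³.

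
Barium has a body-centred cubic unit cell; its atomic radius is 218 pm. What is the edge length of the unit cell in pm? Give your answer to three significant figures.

503 pm

In a BCC lattice, atoms touch along the body diagonal, so √3·a = 4r.
a = 4r/√3 = 4 × 218 / 1.7321 = 503 pm.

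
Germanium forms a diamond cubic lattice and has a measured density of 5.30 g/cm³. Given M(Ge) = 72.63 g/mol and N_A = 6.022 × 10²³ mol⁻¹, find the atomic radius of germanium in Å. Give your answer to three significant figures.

For a diamond cubic cell (Z = 8), a³ = Z·M/(N_A·ρ) = 8 × 72.63 / (6.022 × 10²³ × 5.300) = 1.820 × 10^-22 cm³, so a = 5.668 × 10^-8 cm = 5.668 Å.
Nearest neighbors lie along the body diagonal with √3·a = 8r, so r = 0.2165 × a = 1.23 Å.

1.23 Å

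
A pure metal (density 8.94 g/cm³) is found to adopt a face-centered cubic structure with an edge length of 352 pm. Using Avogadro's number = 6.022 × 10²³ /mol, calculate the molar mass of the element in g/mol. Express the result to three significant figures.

An FCC cell has Z = 4 atoms; a = 3.520 × 10^-8 cm.
M = ρ·N_A·a³/Z = 8.94 × 6.022 × 10²³ × 4.361 × 10^-23 / 4 = 58.7 g/mol.

58.7 g/mol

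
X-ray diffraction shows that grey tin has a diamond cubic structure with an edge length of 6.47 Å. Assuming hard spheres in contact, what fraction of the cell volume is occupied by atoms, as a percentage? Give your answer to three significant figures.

In a diamond cubic lattice nearest neighbors lie along the body diagonal with √3·a = 8r, so r = 0.2165a = 1.401 Å.
Packing fraction = Z·(4/3)πr³ / a³ = 8 × (4/3)π × (1.401)³ / (6.47)³ = 0.3401 = 34.0%.

34.0%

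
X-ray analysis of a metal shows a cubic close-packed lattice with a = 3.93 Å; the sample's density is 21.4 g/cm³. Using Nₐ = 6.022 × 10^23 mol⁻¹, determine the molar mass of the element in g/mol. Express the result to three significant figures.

196 g/mol

An FCC cell has Z = 4 atoms; a = 3.930 × 10^-8 cm.
M = ρ·N_A·a³/Z = 21.4 × 6.022 × 10²³ × 6.070 × 10^-23 / 4 = 196 g/mol.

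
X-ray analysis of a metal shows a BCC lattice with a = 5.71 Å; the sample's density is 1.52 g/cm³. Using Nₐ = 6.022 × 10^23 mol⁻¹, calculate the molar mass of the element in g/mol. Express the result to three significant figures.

A BCC cell has Z = 2 atoms; a = 5.710 × 10^-8 cm.
M = ρ·N_A·a³/Z = 1.52 × 6.022 × 10²³ × 1.862 × 10^-22 / 2 = 85.2 g/mol.

85.2 g/mol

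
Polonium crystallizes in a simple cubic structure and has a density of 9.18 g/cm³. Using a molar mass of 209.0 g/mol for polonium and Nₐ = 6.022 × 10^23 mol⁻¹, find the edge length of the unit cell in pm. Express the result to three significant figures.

336 pm

With Z = 1 atom per simple cubic cell, a³ = Z·M/(N_A·ρ) = 1 × 209.0 / (6.022 × 10²³ × 9.180 g/cm³) = 3.781 × 10^-23 cm³.
a = (3.781 × 10^-23)^(1/3) = 3.356 × 10^-8 cm = 336 pm.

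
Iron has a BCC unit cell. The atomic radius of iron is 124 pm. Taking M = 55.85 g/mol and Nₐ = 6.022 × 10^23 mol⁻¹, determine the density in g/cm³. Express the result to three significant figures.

In a BCC lattice, atoms touch along the body diagonal, so √3·a = 4r, giving a = 286.4 pm = 2.864 × 10^-8 cm.
With Z = 2, ρ = Z·M/(N_A·a³) = 2 × 55.85 / (6.022 × 10²³ × 2.348 × 10^-23) = 7.899 g/cm³.

7.90 g/cm³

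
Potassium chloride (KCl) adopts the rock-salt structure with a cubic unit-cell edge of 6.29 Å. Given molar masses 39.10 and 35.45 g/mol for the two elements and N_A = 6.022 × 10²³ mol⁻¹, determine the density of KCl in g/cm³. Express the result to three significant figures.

1.99 g/cm³

The rock-salt structure contains Z = 4 formula units per cell; M(KCl) = 39.10 + 35.45 = 74.55 g/mol.
a³ = (6.290 × 10^-8 cm)³ = 2.489 × 10^-22 cm³.
ρ = 4 × 74.55 / (6.022 × 10²³ × 2.489 × 10^-22) = 1.990 g/cm³.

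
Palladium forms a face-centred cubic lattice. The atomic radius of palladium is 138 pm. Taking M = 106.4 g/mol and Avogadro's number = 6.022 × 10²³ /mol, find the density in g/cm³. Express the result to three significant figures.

In an FCC lattice, atoms touch along the face diagonal, so √2·a = 4r, giving a = 390.3 pm = 3.903 × 10^-8 cm.
With Z = 4, ρ = Z·M/(N_A·a³) = 4 × 106.4 / (6.022 × 10²³ × 5.947 × 10^-23) = 11.88 g/cm³.

11.9 g/cm³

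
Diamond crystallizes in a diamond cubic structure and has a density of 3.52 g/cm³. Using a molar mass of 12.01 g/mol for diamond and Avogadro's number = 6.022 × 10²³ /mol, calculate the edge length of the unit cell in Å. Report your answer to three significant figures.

3.57 Å

With Z = 8 atoms per diamond cubic cell, a³ = Z·M/(N_A·ρ) = 8 × 12.01 / (6.022 × 10²³ × 3.520 g/cm³) = 4.533 × 10^-23 cm³.
a = (4.533 × 10^-23)^(1/3) = 3.565 × 10^-8 cm = 3.57 Å.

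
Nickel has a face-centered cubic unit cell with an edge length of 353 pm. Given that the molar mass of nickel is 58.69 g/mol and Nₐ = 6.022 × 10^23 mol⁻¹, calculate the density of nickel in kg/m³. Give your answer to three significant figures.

8860 kg/m³

An FCC unit cell contains Z = 4 atoms.
Cell volume: a³ = (353 pm)³ = (3.530 × 10^-8 cm)³ = 4.399 × 10^-23 cm³.
ρ = Z·M/(N_A·a³) = 4 × 58.69 / (6.022 × 10²³ × 4.399 × 10^-23) = 8.863 g/cm³ = 8860 kg/m³.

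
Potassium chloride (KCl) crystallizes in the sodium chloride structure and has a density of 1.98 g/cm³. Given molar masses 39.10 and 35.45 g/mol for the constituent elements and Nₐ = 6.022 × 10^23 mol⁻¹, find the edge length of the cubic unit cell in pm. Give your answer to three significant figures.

630 pm

M(KCl) = 74.55 g/mol; Z = 4 formula units per cell.
a³ = Z·M/(N_A·ρ) = 4 × 74.55 / (6.022 × 10²³ × 1.98) = 2.501 × 10^-22 cm³, so a = 6.300 × 10^-8 cm = 630 pm.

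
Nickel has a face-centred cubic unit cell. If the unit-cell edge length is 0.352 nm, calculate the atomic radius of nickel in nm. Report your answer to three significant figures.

In an FCC lattice, atoms touch along the face diagonal, so √2·a = 4r.
r = √2·a/4 = 1.4142 × 0.352 / 4 = 0.124 nm.

0.124 nm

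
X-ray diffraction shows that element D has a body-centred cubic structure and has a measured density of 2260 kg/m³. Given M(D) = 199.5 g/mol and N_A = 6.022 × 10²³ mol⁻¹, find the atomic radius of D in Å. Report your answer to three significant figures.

For a BCC cell (Z = 2), a³ = Z·M/(N_A·ρ) = 2 × 199.5 / (6.022 × 10²³ × 2.260) = 2.932 × 10^-22 cm³, so a = 6.643 × 10^-8 cm = 6.643 Å.
Atoms touch along the body diagonal, so √3·a = 4r, so r = 0.4330 × a = 2.88 Å.

2.88 Å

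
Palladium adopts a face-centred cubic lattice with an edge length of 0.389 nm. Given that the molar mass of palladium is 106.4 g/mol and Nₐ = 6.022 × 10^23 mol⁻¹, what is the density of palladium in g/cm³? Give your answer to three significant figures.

An FCC unit cell contains Z = 4 atoms.
Cell volume: a³ = (0.389 nm)³ = (3.890 × 10^-8 cm)³ = 5.886 × 10^-23 cm³.
ρ = Z·M/(N_A·a³) = 4 × 106.4 / (6.022 × 10²³ × 5.886 × 10^-23) = 12.01 g/cm³.

12.0 g/cm³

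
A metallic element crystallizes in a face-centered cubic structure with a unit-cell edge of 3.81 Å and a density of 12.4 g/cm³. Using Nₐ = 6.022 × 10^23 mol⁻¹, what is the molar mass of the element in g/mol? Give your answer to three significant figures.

An FCC cell has Z = 4 atoms; a = 3.810 × 10^-8 cm.
M = ρ·N_A·a³/Z = 12.4 × 6.022 × 10²³ × 5.531 × 10^-23 / 4 = 103 g/mol.

103 g/mol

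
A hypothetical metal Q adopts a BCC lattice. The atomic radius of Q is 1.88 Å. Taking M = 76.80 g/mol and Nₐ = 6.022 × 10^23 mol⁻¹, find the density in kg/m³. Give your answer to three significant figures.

3120 kg/m³

In a BCC lattice, atoms touch along the body diagonal, so √3·a = 4r, giving a = 4.342 Å = 4.342 × 10^-8 cm.
With Z = 2, ρ = Z·M/(N_A·a³) = 2 × 76.80 / (6.022 × 10²³ × 8.184 × 10^-23) = 3.117 g/cm³ = 3120 kg/m³.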